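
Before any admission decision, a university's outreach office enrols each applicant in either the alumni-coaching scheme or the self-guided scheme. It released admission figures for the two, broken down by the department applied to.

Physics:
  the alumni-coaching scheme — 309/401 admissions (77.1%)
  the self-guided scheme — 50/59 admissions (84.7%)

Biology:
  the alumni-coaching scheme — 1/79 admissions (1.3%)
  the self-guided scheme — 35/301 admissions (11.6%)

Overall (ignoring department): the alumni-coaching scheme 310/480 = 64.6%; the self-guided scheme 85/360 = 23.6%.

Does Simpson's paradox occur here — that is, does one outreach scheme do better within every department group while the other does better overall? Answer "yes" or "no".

Within each department level (Physics 77.1% vs 84.7%; Biology 1.3% vs 11.6%), the self-guided scheme has the higher rate every time. Pooled: 64.6% vs 23.6% — the alumni-coaching scheme has the higher rate overall. The two comparisons disagree.

yes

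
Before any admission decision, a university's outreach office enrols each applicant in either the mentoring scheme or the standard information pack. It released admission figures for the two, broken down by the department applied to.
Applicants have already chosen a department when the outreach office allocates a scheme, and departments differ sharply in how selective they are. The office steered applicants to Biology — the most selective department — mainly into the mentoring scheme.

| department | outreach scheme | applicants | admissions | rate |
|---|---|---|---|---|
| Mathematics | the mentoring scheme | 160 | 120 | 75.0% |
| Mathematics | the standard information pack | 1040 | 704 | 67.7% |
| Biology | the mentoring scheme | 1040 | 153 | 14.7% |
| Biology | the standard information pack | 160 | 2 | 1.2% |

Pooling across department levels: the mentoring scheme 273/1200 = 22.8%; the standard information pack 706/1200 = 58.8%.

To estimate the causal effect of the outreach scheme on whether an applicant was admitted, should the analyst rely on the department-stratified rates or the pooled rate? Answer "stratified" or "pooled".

Since department is a pre-existing factor (not a product of the outreach scheme) and it affects the outcome on its own, it is a confounder. The stratified rates, not the pooled rate, identify the causal effect.
Within each level — Mathematics: 75.0% vs 67.7%; Biology: 14.7% vs 1.2% — the mentoring scheme is higher every time.

stratified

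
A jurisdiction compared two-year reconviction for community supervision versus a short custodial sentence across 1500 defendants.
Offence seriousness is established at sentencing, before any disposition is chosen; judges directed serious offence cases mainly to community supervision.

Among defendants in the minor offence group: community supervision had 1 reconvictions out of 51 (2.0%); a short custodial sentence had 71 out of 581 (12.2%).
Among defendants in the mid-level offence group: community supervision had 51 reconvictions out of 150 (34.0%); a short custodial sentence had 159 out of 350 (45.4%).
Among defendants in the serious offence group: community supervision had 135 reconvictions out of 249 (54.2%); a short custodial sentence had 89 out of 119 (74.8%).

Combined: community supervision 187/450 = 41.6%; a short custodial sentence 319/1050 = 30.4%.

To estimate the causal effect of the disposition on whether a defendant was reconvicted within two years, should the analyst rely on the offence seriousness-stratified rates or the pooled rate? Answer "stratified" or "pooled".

community supervision is lower inside every offence seriousness stratum but a short custodial sentence is lower in aggregate. Whether to stratify depends on how offence seriousness relates to the disposition.
The imbalance in offence seriousness arose from how defendants were allocated, not from anything the disposition did; and offence seriousness independently affects the outcome. The pooled gap is confounded — condition on offence seriousness.
Within each level — minor offence: 2.0% vs 12.2%; mid-level offence: 34.0% vs 45.4%; serious offence: 54.2% vs 74.8% — community supervision is lower every time.

stratified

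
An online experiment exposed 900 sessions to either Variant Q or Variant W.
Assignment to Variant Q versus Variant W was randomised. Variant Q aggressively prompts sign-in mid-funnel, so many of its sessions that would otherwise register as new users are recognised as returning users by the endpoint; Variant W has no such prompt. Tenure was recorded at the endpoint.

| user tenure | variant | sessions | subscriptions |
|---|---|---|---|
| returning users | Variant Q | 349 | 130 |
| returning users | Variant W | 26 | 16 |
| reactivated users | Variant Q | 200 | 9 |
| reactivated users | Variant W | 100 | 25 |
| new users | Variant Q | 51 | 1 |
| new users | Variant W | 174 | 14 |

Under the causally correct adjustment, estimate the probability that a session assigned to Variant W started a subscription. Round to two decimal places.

User tenure is recorded after the variant and is itself shifted by it — it sits on the causal path from variant to outcome. Conditioning on a mediator would strip out part of the effect we want; the pooled comparison gives the total causal effect.
So P(outcome | do(Variant W)) is just the pooled rate for Variant W: 55/300 = 0.183.

0.18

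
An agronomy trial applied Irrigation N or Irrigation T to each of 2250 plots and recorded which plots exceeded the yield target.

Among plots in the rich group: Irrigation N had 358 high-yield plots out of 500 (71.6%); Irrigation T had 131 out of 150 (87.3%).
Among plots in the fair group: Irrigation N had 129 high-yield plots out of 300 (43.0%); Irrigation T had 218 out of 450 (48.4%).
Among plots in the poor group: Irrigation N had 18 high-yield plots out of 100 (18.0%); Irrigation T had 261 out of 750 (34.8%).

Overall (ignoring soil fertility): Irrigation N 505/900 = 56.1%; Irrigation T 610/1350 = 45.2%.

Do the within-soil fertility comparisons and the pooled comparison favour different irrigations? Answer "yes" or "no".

Within each soil fertility level (rich 71.6% vs 87.3%; fair 43.0% vs 48.4%; poor 18.0% vs 34.8%), Irrigation T has the higher rate every time. Pooled: 56.1% vs 45.2% — Irrigation N has the higher rate overall. The two comparisons disagree.

yes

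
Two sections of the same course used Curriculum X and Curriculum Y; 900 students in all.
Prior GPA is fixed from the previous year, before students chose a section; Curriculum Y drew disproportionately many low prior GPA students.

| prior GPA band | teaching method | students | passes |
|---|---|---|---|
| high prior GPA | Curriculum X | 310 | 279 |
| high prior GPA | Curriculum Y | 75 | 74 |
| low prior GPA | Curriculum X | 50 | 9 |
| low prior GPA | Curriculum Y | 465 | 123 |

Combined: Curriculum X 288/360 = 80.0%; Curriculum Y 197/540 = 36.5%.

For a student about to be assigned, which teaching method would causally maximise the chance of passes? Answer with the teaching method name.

Curriculum Y

The prior GPA band-specific comparison favours Curriculum Y throughout, but the pooled figures favour Curriculum X. The question is whether to condition on prior GPA band.
Prior GPA band differs across teaching methods for reasons unrelated to any effect of the teaching method itself, and it separately predicts the outcome — a classic confounder. We must compare within prior GPA band levels.
Within each level — high prior GPA: 90.0% vs 98.7%; low prior GPA: 18.0% vs 26.5% — Curriculum Y is higher every time.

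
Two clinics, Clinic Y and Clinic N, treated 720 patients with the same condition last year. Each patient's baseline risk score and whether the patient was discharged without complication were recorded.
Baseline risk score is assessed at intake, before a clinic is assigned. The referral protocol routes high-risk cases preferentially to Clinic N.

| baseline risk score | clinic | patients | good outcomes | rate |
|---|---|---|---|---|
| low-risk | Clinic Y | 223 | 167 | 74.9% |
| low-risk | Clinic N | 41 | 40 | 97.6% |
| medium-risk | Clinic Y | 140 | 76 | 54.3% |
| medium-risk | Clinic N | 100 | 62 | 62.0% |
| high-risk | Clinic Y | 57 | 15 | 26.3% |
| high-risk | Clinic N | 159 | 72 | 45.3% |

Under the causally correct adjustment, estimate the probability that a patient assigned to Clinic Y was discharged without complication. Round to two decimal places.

0.53

Here baseline risk score is a common cause — it drives both which clinic a case falls under and the outcome. The crude comparison mixes populations; the stratum-specific rates are the causally relevant ones.
Standardising Clinic Y to the population baseline risk score mix: 0.367·167/223 + 0.333·76/140 + 0.300·15/57 = 0.534.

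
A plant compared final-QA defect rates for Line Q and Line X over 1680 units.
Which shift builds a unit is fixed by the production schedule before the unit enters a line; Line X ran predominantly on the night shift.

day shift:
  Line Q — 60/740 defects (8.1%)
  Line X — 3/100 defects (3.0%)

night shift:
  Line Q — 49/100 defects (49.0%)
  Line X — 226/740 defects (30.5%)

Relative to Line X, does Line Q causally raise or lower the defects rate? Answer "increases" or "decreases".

The shift-specific comparison favours Line X throughout, but the pooled figures favour Line Q. The question is whether to condition on shift.
Shift is set before the line has any effect — it is not caused by the line — and it independently drives the outcome. That makes it a confounder, so the causal comparison is within shift levels.
Within each level — day shift: 8.1% vs 3.0%; night shift: 49.0% vs 30.5% — Line X is lower every time.

increases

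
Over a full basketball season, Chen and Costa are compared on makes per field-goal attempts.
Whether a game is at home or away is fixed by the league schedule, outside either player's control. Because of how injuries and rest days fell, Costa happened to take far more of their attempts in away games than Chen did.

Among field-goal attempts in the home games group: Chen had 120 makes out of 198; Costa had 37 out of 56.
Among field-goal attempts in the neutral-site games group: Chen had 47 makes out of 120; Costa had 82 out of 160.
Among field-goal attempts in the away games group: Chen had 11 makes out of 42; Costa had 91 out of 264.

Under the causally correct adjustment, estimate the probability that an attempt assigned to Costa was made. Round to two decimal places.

Since game venue is a pre-existing factor (not a product of the player) and it affects the outcome on its own, it is a confounder. The stratified rates, not the pooled rate, identify the causal effect.
Standardising Costa to the population game venue mix: 0.302·37/56 + 0.333·82/160 + 0.364·91/264 = 0.496.

0.50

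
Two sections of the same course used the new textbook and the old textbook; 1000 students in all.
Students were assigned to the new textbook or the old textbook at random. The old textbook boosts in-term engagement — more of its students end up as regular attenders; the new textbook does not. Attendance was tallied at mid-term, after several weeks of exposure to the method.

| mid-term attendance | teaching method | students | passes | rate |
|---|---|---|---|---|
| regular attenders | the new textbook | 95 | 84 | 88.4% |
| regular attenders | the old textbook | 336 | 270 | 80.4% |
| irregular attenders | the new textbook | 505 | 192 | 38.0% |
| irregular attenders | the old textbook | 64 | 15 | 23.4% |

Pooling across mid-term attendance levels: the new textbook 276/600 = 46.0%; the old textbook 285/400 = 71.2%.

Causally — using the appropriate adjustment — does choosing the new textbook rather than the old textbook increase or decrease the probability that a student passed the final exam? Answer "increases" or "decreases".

decreases

Stratifying would compare teaching methods among students the teaching methods themselves sorted into mid-term attendance groups — a form of selection on an intermediate. The unconditioned pooled rates give the total causal effect.
Pooled: the new textbook 46.0% vs the old textbook 71.2%; the old textbook is higher overall.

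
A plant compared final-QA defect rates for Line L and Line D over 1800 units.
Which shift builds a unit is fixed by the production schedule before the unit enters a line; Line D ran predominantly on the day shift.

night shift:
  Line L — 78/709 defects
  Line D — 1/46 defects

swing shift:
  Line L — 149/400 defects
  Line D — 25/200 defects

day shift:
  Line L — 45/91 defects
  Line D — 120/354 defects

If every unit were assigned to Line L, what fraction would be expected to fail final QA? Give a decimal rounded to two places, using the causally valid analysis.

0.29

Shift differs across lines for reasons unrelated to any effect of the line itself, and it separately predicts the outcome — a classic confounder. We must compare within shift levels.
Standardising Line L to the population shift mix: 0.419·78/709 + 0.333·149/400 + 0.247·45/91 = 0.293.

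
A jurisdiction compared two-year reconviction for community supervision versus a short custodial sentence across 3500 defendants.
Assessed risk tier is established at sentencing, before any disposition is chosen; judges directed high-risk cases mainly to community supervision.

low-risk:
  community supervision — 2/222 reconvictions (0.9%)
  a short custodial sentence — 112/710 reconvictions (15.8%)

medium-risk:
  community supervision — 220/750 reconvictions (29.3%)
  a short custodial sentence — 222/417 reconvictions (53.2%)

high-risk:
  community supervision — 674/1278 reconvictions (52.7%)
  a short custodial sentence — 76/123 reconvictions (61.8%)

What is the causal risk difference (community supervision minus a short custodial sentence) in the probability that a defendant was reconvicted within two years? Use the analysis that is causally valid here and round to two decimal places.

Nothing the disposition does changes assessed risk tier; the imbalance is an allocation artefact. With assessed risk tier also predicting the outcome, the pooled figure is confounded, and the within-stratum comparison is the causal one.
Adjusting over the population distribution of assessed risk tier: 0.266·(0.009−0.158) + 0.333·(0.293−0.532) + 0.400·(0.527−0.618) = -0.156.

-0.16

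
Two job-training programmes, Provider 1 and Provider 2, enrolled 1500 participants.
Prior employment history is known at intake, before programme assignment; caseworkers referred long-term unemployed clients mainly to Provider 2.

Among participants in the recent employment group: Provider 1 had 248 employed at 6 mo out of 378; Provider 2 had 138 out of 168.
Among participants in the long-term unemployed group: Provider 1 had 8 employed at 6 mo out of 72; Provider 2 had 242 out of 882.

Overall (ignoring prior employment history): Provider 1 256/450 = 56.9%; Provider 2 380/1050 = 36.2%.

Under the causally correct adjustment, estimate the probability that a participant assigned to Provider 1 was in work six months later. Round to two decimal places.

The stratified and pooled comparisons disagree (Provider 2 wins within each prior employment history; Provider 1 wins overall), so the answer turns on the causal role of prior employment history.
Prior employment history differs across programmes for reasons unrelated to any effect of the programme itself, and it separately predicts the outcome — a classic confounder. We must compare within prior employment history levels.
Standardising Provider 1 to the population prior employment history mix: 0.364·248/378 + 0.636·8/72 = 0.309.

0.31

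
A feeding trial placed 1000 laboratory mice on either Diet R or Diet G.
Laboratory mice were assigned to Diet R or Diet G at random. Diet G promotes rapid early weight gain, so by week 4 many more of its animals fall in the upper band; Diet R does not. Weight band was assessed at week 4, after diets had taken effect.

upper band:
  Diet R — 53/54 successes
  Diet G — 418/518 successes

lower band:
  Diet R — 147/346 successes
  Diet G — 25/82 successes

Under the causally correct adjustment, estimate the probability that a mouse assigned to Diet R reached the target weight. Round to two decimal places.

0.50

Week-4 weight band lies on the pathway diet → week-4 weight band → outcome, so adjusting for it blocks the indirect effect. For the total causal effect of diet, use the unadjusted pooled rates.
So P(outcome | do(Diet R)) is just the pooled rate for Diet R: 200/400 = 0.500.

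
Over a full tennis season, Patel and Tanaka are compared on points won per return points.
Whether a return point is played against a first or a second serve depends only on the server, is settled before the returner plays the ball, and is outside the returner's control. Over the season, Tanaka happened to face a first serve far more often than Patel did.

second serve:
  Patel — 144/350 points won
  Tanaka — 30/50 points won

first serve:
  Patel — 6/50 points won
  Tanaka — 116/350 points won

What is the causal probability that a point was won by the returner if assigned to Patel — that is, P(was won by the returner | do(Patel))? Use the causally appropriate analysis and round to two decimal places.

Within every serve type level Tanaka has the higher rate, yet pooled Patel does — Simpson's reversal.
Here serve type is a common cause — it drives both which player a case falls under and the outcome. The crude comparison mixes populations; the stratum-specific rates are the causally relevant ones.
Standardising Patel to the population serve type mix: 0.500·144/350 + 0.500·6/50 = 0.266.

0.27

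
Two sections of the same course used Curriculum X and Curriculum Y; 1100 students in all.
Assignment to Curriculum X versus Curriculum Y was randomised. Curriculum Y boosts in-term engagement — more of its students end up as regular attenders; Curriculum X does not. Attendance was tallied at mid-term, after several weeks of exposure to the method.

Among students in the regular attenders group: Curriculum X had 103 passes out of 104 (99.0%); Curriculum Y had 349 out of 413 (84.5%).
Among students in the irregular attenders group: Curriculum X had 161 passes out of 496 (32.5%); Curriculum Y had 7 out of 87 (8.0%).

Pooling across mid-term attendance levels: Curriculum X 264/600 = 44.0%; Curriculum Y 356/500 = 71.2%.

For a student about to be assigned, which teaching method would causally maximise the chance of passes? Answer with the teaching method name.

Curriculum Y

Because the teaching method influences mid-term attendance, mid-term attendance is a post-treatment mediator, not a confounder. Stratifying on it would bias the estimate; the causal effect is the crude pooled difference.
Pooled: Curriculum X 44.0% vs Curriculum Y 71.2%; Curriculum Y is higher overall.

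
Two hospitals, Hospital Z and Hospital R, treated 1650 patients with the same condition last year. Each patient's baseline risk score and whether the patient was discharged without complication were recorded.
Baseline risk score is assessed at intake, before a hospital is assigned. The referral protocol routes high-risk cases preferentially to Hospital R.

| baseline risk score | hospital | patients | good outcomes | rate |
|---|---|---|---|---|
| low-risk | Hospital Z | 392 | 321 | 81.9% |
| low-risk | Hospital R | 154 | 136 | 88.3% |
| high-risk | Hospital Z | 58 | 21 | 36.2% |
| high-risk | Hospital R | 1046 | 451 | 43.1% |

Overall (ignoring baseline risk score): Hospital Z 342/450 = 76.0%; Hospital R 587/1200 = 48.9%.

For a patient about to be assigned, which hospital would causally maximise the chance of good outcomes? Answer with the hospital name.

Nothing the hospital does changes baseline risk score; the imbalance is an allocation artefact. With baseline risk score also predicting the outcome, the pooled figure is confounded, and the within-stratum comparison is the causal one.
Within each level — low-risk: 81.9% vs 88.3%; high-risk: 36.2% vs 43.1% — Hospital R is higher every time.

Hospital R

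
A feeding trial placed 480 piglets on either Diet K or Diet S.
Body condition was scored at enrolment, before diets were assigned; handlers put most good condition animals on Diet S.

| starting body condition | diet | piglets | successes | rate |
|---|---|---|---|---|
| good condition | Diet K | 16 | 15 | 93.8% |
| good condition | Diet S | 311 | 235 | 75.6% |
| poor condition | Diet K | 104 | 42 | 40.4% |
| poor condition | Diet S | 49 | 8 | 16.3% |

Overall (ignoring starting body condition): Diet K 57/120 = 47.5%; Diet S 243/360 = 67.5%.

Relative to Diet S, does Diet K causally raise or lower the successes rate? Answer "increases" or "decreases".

increases

Diet K is higher inside every starting body condition stratum but Diet S is higher in aggregate. Whether to stratify depends on how starting body condition relates to the diet.
Starting body condition satisfies the back-door criterion: it is not a descendant of the diet, and it blocks the spurious path from diet to outcome. Adjusting for it (i.e., using the within-starting body condition rates) gives the causal effect.
Within each level — good condition: 93.8% vs 75.6%; poor condition: 40.4% vs 16.3% — Diet K is higher every time.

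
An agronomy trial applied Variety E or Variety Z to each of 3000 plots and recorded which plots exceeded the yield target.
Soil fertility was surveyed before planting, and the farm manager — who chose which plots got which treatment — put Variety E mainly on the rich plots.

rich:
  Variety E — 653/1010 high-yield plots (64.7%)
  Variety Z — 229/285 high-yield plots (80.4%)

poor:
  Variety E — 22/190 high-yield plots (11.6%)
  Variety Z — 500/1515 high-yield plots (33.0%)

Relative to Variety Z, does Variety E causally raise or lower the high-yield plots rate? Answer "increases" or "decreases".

Within every soil fertility level Variety Z has the higher rate, yet pooled Variety E does — Simpson's reversal.
Nothing the variety does changes soil fertility; the imbalance is an allocation artefact. With soil fertility also predicting the outcome, the pooled figure is confounded, and the within-stratum comparison is the causal one.
Within each level — rich: 64.7% vs 80.4%; poor: 11.6% vs 33.0% — Variety Z is higher every time.

decreases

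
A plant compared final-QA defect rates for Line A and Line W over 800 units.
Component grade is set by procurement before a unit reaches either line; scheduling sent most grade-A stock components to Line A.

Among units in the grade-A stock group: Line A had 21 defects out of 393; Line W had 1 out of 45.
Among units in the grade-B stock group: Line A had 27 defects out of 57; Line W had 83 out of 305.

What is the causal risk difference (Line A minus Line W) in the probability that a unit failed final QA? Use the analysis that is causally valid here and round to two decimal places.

Line W is lower inside every component grade stratum but Line A is lower in aggregate. Whether to stratify depends on how component grade relates to the line.
Component grade is set before the line has any effect — it is not caused by the line — and it independently drives the outcome. That makes it a confounder, so the causal comparison is within component grade levels.
Adjusting over the population distribution of component grade: 0.547·(0.053−0.022) + 0.453·(0.474−0.272) = +0.108.

+0.11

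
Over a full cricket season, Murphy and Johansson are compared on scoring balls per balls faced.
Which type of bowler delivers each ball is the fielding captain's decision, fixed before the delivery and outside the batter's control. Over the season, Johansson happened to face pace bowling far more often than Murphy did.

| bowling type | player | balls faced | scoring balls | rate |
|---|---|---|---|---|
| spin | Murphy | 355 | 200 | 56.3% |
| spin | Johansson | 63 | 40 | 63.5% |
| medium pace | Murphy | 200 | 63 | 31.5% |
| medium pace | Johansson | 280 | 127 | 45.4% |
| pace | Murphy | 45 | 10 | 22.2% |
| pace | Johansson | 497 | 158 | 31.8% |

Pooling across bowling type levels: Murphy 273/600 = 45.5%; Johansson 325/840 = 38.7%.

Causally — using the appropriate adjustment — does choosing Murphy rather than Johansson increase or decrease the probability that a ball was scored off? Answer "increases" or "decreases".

decreases

The imbalance in bowling type arose from how balls faced were allocated, not from anything the player did; and bowling type independently affects the outcome. The pooled gap is confounded — condition on bowling type.
Within each level — spin: 56.3% vs 63.5%; medium pace: 31.5% vs 45.4%; pace: 22.2% vs 31.8% — Johansson is higher every time.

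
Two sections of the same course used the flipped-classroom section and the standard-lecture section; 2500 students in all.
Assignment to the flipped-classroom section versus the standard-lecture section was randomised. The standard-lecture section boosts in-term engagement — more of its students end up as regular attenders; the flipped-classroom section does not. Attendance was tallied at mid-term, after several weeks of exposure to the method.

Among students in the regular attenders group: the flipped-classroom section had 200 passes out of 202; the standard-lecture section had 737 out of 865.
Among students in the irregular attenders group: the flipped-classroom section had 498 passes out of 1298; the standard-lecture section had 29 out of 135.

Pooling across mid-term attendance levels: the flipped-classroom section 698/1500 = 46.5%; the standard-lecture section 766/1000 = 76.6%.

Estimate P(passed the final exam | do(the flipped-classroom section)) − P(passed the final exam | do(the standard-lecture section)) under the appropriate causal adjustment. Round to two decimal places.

the flipped-classroom section is higher inside every mid-term attendance stratum but the standard-lecture section is higher in aggregate. Whether to stratify depends on how mid-term attendance relates to the teaching method.
Mid-term attendance lies on the pathway teaching method → mid-term attendance → outcome, so adjusting for it blocks the indirect effect. For the total causal effect of teaching method, use the unadjusted pooled rates.
The causal difference is the pooled difference: 0.465 − 0.766 = -0.301.

-0.30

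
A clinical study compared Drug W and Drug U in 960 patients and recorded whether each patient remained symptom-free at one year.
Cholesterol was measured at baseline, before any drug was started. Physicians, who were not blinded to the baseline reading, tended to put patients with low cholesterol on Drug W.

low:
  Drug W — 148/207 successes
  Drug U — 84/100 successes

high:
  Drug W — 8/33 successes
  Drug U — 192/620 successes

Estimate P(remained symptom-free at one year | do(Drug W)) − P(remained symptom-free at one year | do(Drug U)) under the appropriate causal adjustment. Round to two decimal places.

-0.09

The cholesterol-specific comparison favours Drug U throughout, but the pooled figures favour Drug W. The question is whether to condition on cholesterol.
The imbalance in cholesterol arose from how patients were allocated, not from anything the drug did; and cholesterol independently affects the outcome. The pooled gap is confounded — condition on cholesterol.
Adjusting over the population distribution of cholesterol: 0.320·(0.715−0.840) + 0.680·(0.242−0.310) = -0.086.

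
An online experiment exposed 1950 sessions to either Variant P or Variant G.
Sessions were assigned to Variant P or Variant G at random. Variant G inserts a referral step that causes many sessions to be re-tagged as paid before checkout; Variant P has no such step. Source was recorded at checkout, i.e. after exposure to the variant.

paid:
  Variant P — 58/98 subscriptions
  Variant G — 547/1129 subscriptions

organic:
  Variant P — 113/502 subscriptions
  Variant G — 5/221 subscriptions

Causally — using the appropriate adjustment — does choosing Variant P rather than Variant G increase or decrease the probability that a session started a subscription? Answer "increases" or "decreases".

The distribution of traffic source is itself part of what the variant does — it is an intermediate outcome. Holding it fixed would remove that part of the effect; the total effect is the pooled difference.
Pooled: Variant P 28.5% vs Variant G 40.9%; Variant G is higher overall.

decreases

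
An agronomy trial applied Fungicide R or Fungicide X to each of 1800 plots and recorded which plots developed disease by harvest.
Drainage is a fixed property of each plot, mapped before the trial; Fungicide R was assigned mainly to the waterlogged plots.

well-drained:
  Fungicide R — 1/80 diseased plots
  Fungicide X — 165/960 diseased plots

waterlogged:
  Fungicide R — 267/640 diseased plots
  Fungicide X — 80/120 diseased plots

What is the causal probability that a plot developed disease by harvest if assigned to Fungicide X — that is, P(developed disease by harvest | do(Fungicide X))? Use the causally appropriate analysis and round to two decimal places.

The stratified and pooled comparisons disagree (Fungicide R wins within each field drainage; Fungicide X wins overall), so the answer turns on the causal role of field drainage.
The imbalance in field drainage arose from how plots were allocated, not from anything the fungicide did; and field drainage independently affects the outcome. The pooled gap is confounded — condition on field drainage.
Standardising Fungicide X to the population field drainage mix: 0.578·165/960 + 0.422·80/120 = 0.381.

0.38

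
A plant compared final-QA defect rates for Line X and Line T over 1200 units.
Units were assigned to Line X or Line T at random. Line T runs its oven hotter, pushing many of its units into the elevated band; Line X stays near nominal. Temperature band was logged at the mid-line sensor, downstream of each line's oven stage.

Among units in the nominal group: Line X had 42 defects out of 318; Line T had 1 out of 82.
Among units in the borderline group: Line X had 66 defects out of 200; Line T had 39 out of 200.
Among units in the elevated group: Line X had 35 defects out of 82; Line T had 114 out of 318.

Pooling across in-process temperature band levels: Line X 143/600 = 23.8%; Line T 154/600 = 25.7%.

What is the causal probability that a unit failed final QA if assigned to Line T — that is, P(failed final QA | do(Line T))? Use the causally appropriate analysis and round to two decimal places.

0.26

The in-process temperature band-specific comparison favours Line T throughout, but the pooled figures favour Line X. The question is whether to condition on in-process temperature band.
Because the line influences in-process temperature band, in-process temperature band is a post-treatment mediator, not a confounder. Stratifying on it would bias the estimate; the causal effect is the crude pooled difference.
So P(outcome | do(Line T)) is just the pooled rate for Line T: 154/600 = 0.257.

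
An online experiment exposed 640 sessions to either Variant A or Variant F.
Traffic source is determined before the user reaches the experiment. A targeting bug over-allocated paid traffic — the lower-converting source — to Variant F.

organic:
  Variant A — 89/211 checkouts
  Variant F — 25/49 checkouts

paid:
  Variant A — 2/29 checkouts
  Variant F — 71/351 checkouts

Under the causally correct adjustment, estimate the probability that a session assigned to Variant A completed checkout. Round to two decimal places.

0.21

Within every traffic source level Variant F has the higher rate, yet pooled Variant A does — Simpson's reversal.
Nothing the variant does changes traffic source; the imbalance is an allocation artefact. With traffic source also predicting the outcome, the pooled figure is confounded, and the within-stratum comparison is the causal one.
Standardising Variant A to the population traffic source mix: 0.406·89/211 + 0.594·2/29 = 0.212.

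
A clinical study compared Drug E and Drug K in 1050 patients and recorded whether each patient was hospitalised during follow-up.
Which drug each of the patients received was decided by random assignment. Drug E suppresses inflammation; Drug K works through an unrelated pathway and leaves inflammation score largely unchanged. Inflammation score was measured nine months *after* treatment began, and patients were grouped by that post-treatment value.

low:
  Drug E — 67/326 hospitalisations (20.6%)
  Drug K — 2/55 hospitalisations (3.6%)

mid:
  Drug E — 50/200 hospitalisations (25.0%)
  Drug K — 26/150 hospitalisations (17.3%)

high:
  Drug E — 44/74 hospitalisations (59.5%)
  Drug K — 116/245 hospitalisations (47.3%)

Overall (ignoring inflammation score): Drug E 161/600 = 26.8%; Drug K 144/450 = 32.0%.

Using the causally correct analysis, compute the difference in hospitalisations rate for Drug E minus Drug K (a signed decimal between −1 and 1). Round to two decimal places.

The stratified and pooled comparisons disagree (Drug K wins within each inflammation score; Drug E wins overall), so the answer turns on the causal role of inflammation score.
Inflammation score is downstream of the drug. One should not condition on a consequence of treatment, so the overall rates are the right comparison.
The causal difference is the pooled difference: 0.268 − 0.320 = -0.052.

-0.05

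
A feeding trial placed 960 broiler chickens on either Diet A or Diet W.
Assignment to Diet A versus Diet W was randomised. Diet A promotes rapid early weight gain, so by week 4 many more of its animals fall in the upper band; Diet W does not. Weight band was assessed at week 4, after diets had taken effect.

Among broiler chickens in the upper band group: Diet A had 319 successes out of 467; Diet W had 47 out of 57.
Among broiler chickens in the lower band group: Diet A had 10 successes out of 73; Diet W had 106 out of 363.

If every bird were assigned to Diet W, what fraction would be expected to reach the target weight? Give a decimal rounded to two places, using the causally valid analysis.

Week-4 weight band lies on the pathway diet → week-4 weight band → outcome, so adjusting for it blocks the indirect effect. For the total causal effect of diet, use the unadjusted pooled rates.
So P(outcome | do(Diet W)) is just the pooled rate for Diet W: 153/420 = 0.364.

0.36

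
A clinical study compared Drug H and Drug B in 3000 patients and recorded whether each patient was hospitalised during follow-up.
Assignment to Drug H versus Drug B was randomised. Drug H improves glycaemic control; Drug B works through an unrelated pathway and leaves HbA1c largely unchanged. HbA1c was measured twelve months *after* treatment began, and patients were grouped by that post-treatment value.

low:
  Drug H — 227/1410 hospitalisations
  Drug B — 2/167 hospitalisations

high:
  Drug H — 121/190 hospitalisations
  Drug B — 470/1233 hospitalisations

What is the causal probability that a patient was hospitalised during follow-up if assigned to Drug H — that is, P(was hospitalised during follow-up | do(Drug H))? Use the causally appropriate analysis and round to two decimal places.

0.22

HbA1c lies on the pathway drug → HbA1c → outcome, so adjusting for it blocks the indirect effect. For the total causal effect of drug, use the unadjusted pooled rates.
So P(outcome | do(Drug H)) is just the pooled rate for Drug H: 348/1600 = 0.217.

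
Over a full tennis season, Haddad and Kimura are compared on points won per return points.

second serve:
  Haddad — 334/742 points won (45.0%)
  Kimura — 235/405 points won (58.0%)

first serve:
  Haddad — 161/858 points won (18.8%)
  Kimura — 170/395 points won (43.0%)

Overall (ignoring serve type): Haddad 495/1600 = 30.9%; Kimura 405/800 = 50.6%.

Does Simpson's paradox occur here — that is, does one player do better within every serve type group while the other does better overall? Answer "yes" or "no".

Within each serve type level (second serve 45.0% vs 58.0%; first serve 18.8% vs 43.0%), Kimura has the higher rate every time. Pooled: 30.9% vs 50.6% — Kimura has the higher rate overall. They agree.

no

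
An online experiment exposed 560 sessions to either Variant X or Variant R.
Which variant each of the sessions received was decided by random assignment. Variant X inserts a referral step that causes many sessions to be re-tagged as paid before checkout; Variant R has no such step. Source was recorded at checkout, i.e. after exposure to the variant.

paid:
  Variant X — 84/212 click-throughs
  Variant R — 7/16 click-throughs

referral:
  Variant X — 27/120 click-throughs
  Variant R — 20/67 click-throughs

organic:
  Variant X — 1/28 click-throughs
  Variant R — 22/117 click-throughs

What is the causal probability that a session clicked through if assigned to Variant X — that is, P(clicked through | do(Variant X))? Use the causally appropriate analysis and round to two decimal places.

Traffic source lies on the pathway variant → traffic source → outcome, so adjusting for it blocks the indirect effect. For the total causal effect of variant, use the unadjusted pooled rates.
So P(outcome | do(Variant X)) is just the pooled rate for Variant X: 112/360 = 0.311.

0.31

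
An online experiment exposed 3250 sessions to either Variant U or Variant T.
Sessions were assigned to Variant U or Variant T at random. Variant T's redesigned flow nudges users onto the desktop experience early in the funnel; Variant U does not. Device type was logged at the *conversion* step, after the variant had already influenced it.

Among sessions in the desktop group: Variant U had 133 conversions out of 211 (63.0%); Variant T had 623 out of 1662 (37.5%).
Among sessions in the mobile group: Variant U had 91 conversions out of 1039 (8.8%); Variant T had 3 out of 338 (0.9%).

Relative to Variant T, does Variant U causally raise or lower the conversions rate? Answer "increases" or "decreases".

decreases

Device type lies on the pathway variant → device type → outcome, so adjusting for it blocks the indirect effect. For the total causal effect of variant, use the unadjusted pooled rates.
Pooled: Variant U 17.9% vs Variant T 31.3%; Variant T is higher overall.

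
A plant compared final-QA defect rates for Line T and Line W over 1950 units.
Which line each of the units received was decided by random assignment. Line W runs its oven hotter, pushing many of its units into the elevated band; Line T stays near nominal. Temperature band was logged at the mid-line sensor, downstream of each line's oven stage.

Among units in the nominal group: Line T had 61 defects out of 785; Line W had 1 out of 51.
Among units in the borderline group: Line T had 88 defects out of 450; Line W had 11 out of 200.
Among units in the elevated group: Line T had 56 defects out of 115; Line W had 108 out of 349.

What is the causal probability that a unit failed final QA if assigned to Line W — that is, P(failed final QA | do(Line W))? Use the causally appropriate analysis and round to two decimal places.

Within every in-process temperature band level Line W has the lower rate, yet pooled Line T does — Simpson's reversal.
Because the line influences in-process temperature band, in-process temperature band is a post-treatment mediator, not a confounder. Stratifying on it would bias the estimate; the causal effect is the crude pooled difference.
So P(outcome | do(Line W)) is just the pooled rate for Line W: 120/600 = 0.200.

0.20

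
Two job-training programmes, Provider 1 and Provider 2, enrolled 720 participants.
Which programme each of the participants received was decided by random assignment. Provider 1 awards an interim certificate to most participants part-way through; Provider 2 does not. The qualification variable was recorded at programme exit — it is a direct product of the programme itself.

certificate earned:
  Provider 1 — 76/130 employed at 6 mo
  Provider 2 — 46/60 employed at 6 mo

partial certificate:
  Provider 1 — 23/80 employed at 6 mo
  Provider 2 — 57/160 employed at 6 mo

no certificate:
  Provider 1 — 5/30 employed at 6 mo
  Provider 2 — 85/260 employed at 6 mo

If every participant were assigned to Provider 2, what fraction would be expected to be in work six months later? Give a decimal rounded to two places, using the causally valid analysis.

0.39

Because the programme influences qualification attained during the programme, qualification attained during the programme is a post-treatment mediator, not a confounder. Stratifying on it would bias the estimate; the causal effect is the crude pooled difference.
So P(outcome | do(Provider 2)) is just the pooled rate for Provider 2: 188/480 = 0.392.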